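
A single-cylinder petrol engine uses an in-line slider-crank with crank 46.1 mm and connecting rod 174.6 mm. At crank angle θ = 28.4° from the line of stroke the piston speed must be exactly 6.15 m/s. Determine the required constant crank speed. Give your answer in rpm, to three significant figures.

For an in-line slider-crank, |v_piston| = rω|sinθ|·[1 + r cosθ/√(L² − r² sin²θ)].
With r = 0.0461 m, L = 0.1746 m, θ = 28.4°: the bracketed kinematic factor |dx/dθ| = 0.027059 m.
ω = v/|dx/dθ| = 6.15/0.027059 = 227.28 rad/s.
N = 60ω/(2π) = 2170.3 rpm.

2170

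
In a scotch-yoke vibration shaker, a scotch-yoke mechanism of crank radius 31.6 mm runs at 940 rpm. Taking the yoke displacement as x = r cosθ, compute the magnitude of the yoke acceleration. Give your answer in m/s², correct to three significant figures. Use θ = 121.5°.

160

ω = 98.44 rad/s (from 940 rpm).
x = r cosθ ⇒ ẍ = −rω² cosθ (ω constant).
|a| = rω²|cosθ| = 0.0316·(98.44)²·|cos 121.5°| = 159.99 m/s².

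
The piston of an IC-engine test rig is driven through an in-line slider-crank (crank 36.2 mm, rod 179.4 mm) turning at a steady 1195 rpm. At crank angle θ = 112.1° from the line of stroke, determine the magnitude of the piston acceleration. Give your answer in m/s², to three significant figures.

296

ω = 2π·1195/60 = 125.1 rad/s
x(θ) = r cosθ + √(L² − r² sin²θ); with ω constant, a = ω²·d²x/dθ².
d²x/dθ² = −r cosθ − r²(cos2θ)/√u − r⁴ sin²2θ/(4u^{3/2}),  u = L² − r² sin²θ = 0.0310594 m².
Substituting r = 0.0362 m, L = 0.1794 m, θ = 112.1°: d²x/dθ² = +0.018912 m.
a = ω²·d²x/dθ² = (125.1)²·(+0.018912) = +296.16 m/s²;  |a| = 296.16 m/s².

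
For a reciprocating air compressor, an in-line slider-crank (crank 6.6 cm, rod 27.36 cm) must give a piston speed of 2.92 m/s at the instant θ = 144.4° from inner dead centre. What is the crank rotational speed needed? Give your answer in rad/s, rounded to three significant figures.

For an in-line slider-crank, |v_piston| = rω|sinθ|·[1 + r cosθ/√(L² − r² sin²θ)].
With r = 0.066 m, L = 0.2736 m, θ = 144.4°: the bracketed kinematic factor |dx/dθ| = 0.030809 m.
ω = v/|dx/dθ| = 2.92/0.030809 = 94.778 rad/s.

94.8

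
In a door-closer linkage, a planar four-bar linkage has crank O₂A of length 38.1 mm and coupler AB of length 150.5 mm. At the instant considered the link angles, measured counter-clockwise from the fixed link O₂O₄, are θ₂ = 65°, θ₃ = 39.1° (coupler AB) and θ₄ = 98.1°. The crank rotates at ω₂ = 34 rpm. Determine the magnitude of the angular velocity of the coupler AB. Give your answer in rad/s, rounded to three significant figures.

0.574

ω₂ = 3.56 rad/s (from 34 rpm).
Differentiating the loop-closure r₂e^{iθ₂}+r₃e^{iθ₃}=r₁+r₄e^{iθ₄} gives r₂ω₂e^{iθ₂}+r₃ω₃e^{iθ₃}=r₄ω₄e^{iθ₄}.
Eliminating the other unknown: ω₃ = r₂ω₂ sin(θ₄−θ₂) / [r₃ sin(θ₃−θ₄)].
Numerator sine = +0.54610; denominator sine = -0.85717.
Result = 0.0381·3.56·(+0.54610) / (0.1505·(-0.85717)) = -0.57425 rad/s; magnitude 0.57425 rad/s.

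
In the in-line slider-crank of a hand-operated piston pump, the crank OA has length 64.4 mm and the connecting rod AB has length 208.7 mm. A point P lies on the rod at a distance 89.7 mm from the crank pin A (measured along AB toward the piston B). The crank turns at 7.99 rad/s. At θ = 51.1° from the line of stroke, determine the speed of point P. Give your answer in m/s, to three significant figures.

0.472

ω = 7.99 rad/s.  Crank-pin speed |V_A| = rω = 0.51456 m/s, perpendicular to OA.
Rod angle: sinφ = −(r/L) sinθ ⇒ φ = -13.895°; ω_rod = −rω cosθ/√(L²−r²sin²θ) = -1.5949 rad/s.
V_P = V_A + ω_rod × AP, with AP = 0.0897 m along the rod.
Components: V_Px = −rω sinθ − a·ω_rod·sinφ = -0.43481 m/s;  V_Py = rω cosθ + a·ω_rod·cosφ = +0.18424 m/s.
|V_P| = √(V_Px² + V_Py²) = 0.47223 m/s.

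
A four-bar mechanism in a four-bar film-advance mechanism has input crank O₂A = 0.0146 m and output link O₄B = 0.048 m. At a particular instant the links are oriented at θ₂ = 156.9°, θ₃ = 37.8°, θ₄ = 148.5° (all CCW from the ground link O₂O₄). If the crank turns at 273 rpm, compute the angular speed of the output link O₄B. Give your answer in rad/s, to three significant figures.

8.12

ω₂ = 28.59 rad/s (from 273 rpm).
Differentiating the loop-closure r₂e^{iθ₂}+r₃e^{iθ₃}=r₁+r₄e^{iθ₄} gives r₂ω₂e^{iθ₂}+r₃ω₃e^{iθ₃}=r₄ω₄e^{iθ₄}.
Eliminating the other unknown: ω₄ = r₂ω₂ sin(θ₂−θ₃) / [r₄ sin(θ₄−θ₃)].
Numerator sine = +0.87377; denominator sine = +0.93544.
Result = 0.0146·28.59·(+0.87377) / (0.048·(+0.93544)) = +8.1224 rad/s; magnitude 8.1224 rad/s.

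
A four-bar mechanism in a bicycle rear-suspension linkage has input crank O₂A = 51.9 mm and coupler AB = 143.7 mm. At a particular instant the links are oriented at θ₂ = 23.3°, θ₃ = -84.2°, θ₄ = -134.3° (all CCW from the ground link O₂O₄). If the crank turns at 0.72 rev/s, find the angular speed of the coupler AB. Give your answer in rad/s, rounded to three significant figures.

ω₂ = 4.524 rad/s (from 0.72 rev/s).
Differentiating the loop-closure r₂e^{iθ₂}+r₃e^{iθ₃}=r₁+r₄e^{iθ₄} gives r₂ω₂e^{iθ₂}+r₃ω₃e^{iθ₃}=r₄ω₄e^{iθ₄}.
Eliminating the other unknown: ω₃ = r₂ω₂ sin(θ₄−θ₂) / [r₃ sin(θ₃−θ₄)].
Numerator sine = -0.38107; denominator sine = +0.76717.
Result = 0.0519·4.524·(-0.38107) / (0.1437·(+0.76717)) = -0.81159 rad/s; magnitude 0.81159 rad/s.

0.812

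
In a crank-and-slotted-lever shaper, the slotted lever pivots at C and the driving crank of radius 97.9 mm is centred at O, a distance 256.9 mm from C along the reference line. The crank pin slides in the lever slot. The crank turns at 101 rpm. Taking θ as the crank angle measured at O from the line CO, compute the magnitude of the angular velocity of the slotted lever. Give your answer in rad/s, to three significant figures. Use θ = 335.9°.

ω = 10.58 rad/s (from 101 rpm).
Crank pin A relative to C: A = (d + r cosθ, r sinθ); lever angle φ = atan2(r sinθ, d + r cosθ).
Differentiating tanφ: φ̇ = rω(d cosθ + r)/(d² + r² + 2dr cosθ).
d² + r² + 2dr cosθ = |CA|² = 0.121499 m²;  d cosθ + r = +0.33241 m.
|ω_lever| = |0.0979·10.58·+0.33241| / 0.121499 = 2.8329 rad/s.

2.83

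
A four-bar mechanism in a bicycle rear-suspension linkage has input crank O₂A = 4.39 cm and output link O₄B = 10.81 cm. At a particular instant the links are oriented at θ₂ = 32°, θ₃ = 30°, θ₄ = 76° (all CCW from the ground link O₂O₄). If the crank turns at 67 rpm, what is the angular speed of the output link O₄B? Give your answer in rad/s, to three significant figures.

ω₂ = 7.016 rad/s (from 67 rpm).
Differentiating the loop-closure r₂e^{iθ₂}+r₃e^{iθ₃}=r₁+r₄e^{iθ₄} gives r₂ω₂e^{iθ₂}+r₃ω₃e^{iθ₃}=r₄ω₄e^{iθ₄}.
Eliminating the other unknown: ω₄ = r₂ω₂ sin(θ₂−θ₃) / [r₄ sin(θ₄−θ₃)].
Numerator sine = +0.03490; denominator sine = +0.71934.
Result = 0.0439·7.016·(+0.03490) / (0.1081·(+0.71934)) = +0.13824 rad/s; magnitude 0.13824 rad/s.

0.138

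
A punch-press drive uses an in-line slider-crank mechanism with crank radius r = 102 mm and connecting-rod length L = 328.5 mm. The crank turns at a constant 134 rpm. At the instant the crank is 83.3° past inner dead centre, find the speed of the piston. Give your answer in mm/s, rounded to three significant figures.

ω = 2π·134/60 = 14.03 rad/s
For an in-line slider-crank, x = r cosθ + √(L² − r² sin²θ), so v = −rω sinθ·[1 + r cosθ/√(L² − r² sin²θ)].
With r = 0.102 m, L = 0.3285 m, θ = 83.3°: √(L² − r² sin²θ) = 0.31249 m.
v = −0.102·14.03·0.99317·[1 + 0.102·0.11667/0.31249] = -1.4757 m/s.
|v| = 1.4757 m/s = 1475.7 mm/s.

1480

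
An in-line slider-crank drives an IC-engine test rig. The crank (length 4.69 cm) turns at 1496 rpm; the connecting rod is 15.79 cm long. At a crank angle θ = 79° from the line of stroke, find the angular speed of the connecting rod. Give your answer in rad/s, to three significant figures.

9.28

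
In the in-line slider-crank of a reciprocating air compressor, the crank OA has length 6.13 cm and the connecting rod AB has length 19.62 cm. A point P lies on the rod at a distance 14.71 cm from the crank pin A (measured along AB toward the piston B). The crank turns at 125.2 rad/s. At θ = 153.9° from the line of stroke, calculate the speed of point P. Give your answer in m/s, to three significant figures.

3.17

ω = 125.2 rad/s.  Crank-pin speed |V_A| = rω = 7.6748 m/s, perpendicular to OA.
Rod angle: sinφ = −(r/L) sinθ ⇒ φ = -7.900°; ω_rod = −rω cosθ/√(L²−r²sin²θ) = +35.465 rad/s.
V_P = V_A + ω_rod × AP, with AP = 0.1471 m along the rod.
Components: V_Px = −rω sinθ − a·ω_rod·sinφ = -2.6594 m/s;  V_Py = rω cosθ + a·ω_rod·cosφ = -1.7248 m/s.
|V_P| = √(V_Px² + V_Py²) = 3.1697 m/s.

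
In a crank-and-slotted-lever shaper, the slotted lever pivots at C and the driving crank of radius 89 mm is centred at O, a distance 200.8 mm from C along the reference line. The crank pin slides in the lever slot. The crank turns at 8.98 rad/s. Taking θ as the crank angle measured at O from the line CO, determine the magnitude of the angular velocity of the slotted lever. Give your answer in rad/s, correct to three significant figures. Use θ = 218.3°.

ω = 8.98 rad/s
Crank pin A relative to C: A = (d + r cosθ, r sinθ); lever angle φ = atan2(r sinθ, d + r cosθ).
Differentiating tanφ: φ̇ = rω(d cosθ + r)/(d² + r² + 2dr cosθ).
d² + r² + 2dr cosθ = |CA|² = 0.0201918 m²;  d cosθ + r = -0.068583 m.
|ω_lever| = |0.089·8.98·-0.068583| / 0.0201918 = 2.7146 rad/s.

2.71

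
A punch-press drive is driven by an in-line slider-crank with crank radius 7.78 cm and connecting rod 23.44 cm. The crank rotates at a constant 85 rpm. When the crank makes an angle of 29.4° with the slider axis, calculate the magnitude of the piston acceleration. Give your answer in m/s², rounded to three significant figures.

6.49

ω = 2π·85/60 = 8.901 rad/s
x(θ) = r cosθ + √(L² − r² sin²θ); with ω constant, a = ω²·d²x/dθ².
d²x/dθ² = −r cosθ − r²(cos2θ)/√u − r⁴ sin²2θ/(4u^{3/2}),  u = L² − r² sin²θ = 0.0534847 m².
Substituting r = 0.0778 m, L = 0.2344 m, θ = 29.4°: d²x/dθ² = -0.08188 m.
a = ω²·d²x/dθ² = (8.901)²·(-0.08188) = -6.4875 m/s²;  |a| = 6.4875 m/s².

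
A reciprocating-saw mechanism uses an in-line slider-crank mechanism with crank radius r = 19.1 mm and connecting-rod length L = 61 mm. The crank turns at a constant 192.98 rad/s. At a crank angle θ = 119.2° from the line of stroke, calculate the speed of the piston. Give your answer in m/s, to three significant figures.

2.71

ω = 193 rad/s
For an in-line slider-crank, x = r cosθ + √(L² − r² sin²θ), so v = −rω sinθ·[1 + r cosθ/√(L² − r² sin²θ)].
With r = 0.0191 m, L = 0.061 m, θ = 119.2°: √(L² − r² sin²θ) = 0.058677 m.
v = −0.0191·193·0.87292·[1 + 0.0191·-0.48786/0.058677] = -2.7066 m/s.
|v| = 2.7066 m/s.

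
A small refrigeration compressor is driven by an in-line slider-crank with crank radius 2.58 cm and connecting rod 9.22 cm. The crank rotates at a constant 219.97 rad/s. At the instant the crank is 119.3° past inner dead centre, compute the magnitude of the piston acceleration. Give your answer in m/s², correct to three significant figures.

793

ω = 220 rad/s
x(θ) = r cosθ + √(L² − r² sin²θ); with ω constant, a = ω²·d²x/dθ².
d²x/dθ² = −r cosθ − r²(cos2θ)/√u − r⁴ sin²2θ/(4u^{3/2}),  u = L² − r² sin²θ = 0.00799462 m².
Substituting r = 0.0258 m, L = 0.0922 m, θ = 119.3°: d²x/dθ² = +0.016392 m.
a = ω²·d²x/dθ² = (220)²·(+0.016392) = +793.15 m/s²;  |a| = 793.15 m/s².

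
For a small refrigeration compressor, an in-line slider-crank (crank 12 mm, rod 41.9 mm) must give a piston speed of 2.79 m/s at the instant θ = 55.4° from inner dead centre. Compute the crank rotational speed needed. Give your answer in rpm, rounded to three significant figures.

2310

For an in-line slider-crank, |v_piston| = rω|sinθ|·[1 + r cosθ/√(L² − r² sin²θ)].
With r = 0.012 m, L = 0.0419 m, θ = 55.4°: the bracketed kinematic factor |dx/dθ| = 0.011531 m.
ω = v/|dx/dθ| = 2.79/0.011531 = 241.96 rad/s.
N = 60ω/(2π) = 2310.6 rpm.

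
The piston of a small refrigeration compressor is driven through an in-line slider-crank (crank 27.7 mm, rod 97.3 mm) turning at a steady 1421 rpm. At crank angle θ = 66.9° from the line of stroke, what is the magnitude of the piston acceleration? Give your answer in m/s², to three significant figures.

117

ω = 2π·1421/60 = 148.8 rad/s
x(θ) = r cosθ + √(L² − r² sin²θ); with ω constant, a = ω²·d²x/dθ².
d²x/dθ² = −r cosθ − r²(cos2θ)/√u − r⁴ sin²2θ/(4u^{3/2}),  u = L² − r² sin²θ = 0.00881811 m².
Substituting r = 0.0277 m, L = 0.0973 m, θ = 66.9°: d²x/dθ² = -0.0053049 m.
a = ω²·d²x/dθ² = (148.8)²·(-0.0053049) = -117.47 m/s²;  |a| = 117.47 m/s².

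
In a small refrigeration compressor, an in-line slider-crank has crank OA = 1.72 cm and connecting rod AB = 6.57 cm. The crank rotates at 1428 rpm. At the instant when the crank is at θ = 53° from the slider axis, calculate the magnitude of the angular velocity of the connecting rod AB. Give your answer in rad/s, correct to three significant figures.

ω = 149.5 rad/s (converted from 1428 rpm).
The rod makes angle φ with the slider axis where L sinφ = r sinθ; differentiating, L cosφ·φ̇ = r ω cosθ.
L cosφ = √(L² − r² sin²θ) = 0.064248 m.
|ω_rod| = r ω |cosθ| / √(L² − r² sin²θ) = 0.0172·149.5·0.60182/0.064248 = 24.093 rad/s.

24.1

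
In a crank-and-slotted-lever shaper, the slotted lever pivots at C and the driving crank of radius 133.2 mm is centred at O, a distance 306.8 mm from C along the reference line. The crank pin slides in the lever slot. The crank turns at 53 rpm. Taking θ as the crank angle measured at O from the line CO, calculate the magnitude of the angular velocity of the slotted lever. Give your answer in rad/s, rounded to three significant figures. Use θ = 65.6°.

1.32

ω = 5.55 rad/s (from 53 rpm).
Crank pin A relative to C: A = (d + r cosθ, r sinθ); lever angle φ = atan2(r sinθ, d + r cosθ).
Differentiating tanφ: φ̇ = rω(d cosθ + r)/(d² + r² + 2dr cosθ).
d² + r² + 2dr cosθ = |CA|² = 0.145632 m²;  d cosθ + r = +0.25994 m.
|ω_lever| = |0.1332·5.55·+0.25994| / 0.145632 = 1.3195 rad/s.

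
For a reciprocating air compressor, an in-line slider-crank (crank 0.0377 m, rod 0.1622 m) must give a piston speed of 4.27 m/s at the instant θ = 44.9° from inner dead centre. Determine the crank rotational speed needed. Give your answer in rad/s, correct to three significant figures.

138

For an in-line slider-crank, |v_piston| = rω|sinθ|·[1 + r cosθ/√(L² − r² sin²θ)].
With r = 0.0377 m, L = 0.1622 m, θ = 44.9°: the bracketed kinematic factor |dx/dθ| = 0.031053 m.
ω = v/|dx/dθ| = 4.27/0.031053 = 137.51 rad/s.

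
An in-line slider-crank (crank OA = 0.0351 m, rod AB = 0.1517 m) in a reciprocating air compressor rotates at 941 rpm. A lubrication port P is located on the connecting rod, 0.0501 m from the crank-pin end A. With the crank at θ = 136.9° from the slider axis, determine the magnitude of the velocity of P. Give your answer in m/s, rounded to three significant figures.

ω = 98.54 rad/s.  Crank-pin speed |V_A| = rω = 3.4588 m/s, perpendicular to OA.
Rod angle: sinφ = −(r/L) sinθ ⇒ φ = -9.096°; ω_rod = −rω cosθ/√(L²−r²sin²θ) = +16.86 rad/s.
V_P = V_A + ω_rod × AP, with AP = 0.0501 m along the rod.
Components: V_Px = −rω sinθ − a·ω_rod·sinφ = -2.2298 m/s;  V_Py = rω cosθ + a·ω_rod·cosφ = -1.6914 m/s.
|V_P| = √(V_Px² + V_Py²) = 2.7987 m/s.

2.80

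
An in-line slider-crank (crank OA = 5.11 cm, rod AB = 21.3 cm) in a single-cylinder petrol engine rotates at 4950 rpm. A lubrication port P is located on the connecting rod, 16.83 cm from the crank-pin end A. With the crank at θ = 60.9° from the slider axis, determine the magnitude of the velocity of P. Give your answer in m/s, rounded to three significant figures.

ω = 518.4 rad/s.  Crank-pin speed |V_A| = rω = 26.488 m/s, perpendicular to OA.
Rod angle: sinφ = −(r/L) sinθ ⇒ φ = -12.100°; ω_rod = −rω cosθ/√(L²−r²sin²θ) = -61.854 rad/s.
V_P = V_A + ω_rod × AP, with AP = 0.1683 m along the rod.
Components: V_Px = −rω sinθ − a·ω_rod·sinφ = -25.327 m/s;  V_Py = rω cosθ + a·ω_rod·cosφ = +2.7035 m/s.
|V_P| = √(V_Px² + V_Py²) = 25.471 m/s.

25.5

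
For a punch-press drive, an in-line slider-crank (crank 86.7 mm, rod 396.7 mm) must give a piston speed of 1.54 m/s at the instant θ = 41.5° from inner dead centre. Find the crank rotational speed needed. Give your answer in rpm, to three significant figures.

For an in-line slider-crank, |v_piston| = rω|sinθ|·[1 + r cosθ/√(L² − r² sin²θ)].
With r = 0.0867 m, L = 0.3967 m, θ = 41.5°: the bracketed kinematic factor |dx/dθ| = 0.066953 m.
ω = v/|dx/dθ| = 1.54/0.066953 = 23.001 rad/s.
N = 60ω/(2π) = 219.65 rpm.

220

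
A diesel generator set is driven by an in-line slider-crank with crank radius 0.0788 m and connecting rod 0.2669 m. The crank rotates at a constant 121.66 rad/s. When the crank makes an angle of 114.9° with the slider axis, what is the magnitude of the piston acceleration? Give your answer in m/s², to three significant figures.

717

ω = 121.7 rad/s
x(θ) = r cosθ + √(L² − r² sin²θ); with ω constant, a = ω²·d²x/dθ².
d²x/dθ² = −r cosθ − r²(cos2θ)/√u − r⁴ sin²2θ/(4u^{3/2}),  u = L² − r² sin²θ = 0.0661269 m².
Substituting r = 0.0788 m, L = 0.2669 m, θ = 114.9°: d²x/dθ² = +0.048433 m.
a = ω²·d²x/dθ² = (121.7)²·(+0.048433) = +716.86 m/s²;  |a| = 716.86 m/s².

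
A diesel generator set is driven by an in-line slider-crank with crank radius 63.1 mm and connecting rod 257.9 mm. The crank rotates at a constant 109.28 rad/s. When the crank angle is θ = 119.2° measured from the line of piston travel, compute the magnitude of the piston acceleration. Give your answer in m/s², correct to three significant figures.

464

ω = 109.3 rad/s
x(θ) = r cosθ + √(L² − r² sin²θ); with ω constant, a = ω²·d²x/dθ².
d²x/dθ² = −r cosθ − r²(cos2θ)/√u − r⁴ sin²2θ/(4u^{3/2}),  u = L² − r² sin²θ = 0.0634785 m².
Substituting r = 0.0631 m, L = 0.2579 m, θ = 119.2°: d²x/dθ² = +0.038885 m.
a = ω²·d²x/dθ² = (109.3)²·(+0.038885) = +464.37 m/s²;  |a| = 464.37 m/s².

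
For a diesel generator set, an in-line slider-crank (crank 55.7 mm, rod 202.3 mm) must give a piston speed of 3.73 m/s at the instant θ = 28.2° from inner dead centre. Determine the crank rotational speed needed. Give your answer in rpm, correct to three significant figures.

1090

For an in-line slider-crank, |v_piston| = rω|sinθ|·[1 + r cosθ/√(L² − r² sin²θ)].
With r = 0.0557 m, L = 0.2023 m, θ = 28.2°: the bracketed kinematic factor |dx/dθ| = 0.032763 m.
ω = v/|dx/dθ| = 3.73/0.032763 = 113.85 rad/s.
N = 60ω/(2π) = 1087.2 rpm.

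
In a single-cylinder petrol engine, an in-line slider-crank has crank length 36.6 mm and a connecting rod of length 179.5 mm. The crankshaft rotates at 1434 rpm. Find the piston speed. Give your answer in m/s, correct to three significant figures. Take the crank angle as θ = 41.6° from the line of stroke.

4.21

ω = 2π·1434/60 = 150.2 rad/s
For an in-line slider-crank, x = r cosθ + √(L² − r² sin²θ), so v = −rω sinθ·[1 + r cosθ/√(L² − r² sin²θ)].
With r = 0.0366 m, L = 0.1795 m, θ = 41.6°: √(L² − r² sin²θ) = 0.17785 m.
v = −0.0366·150.2·0.66393·[1 + 0.0366·0.74780/0.17785] = -4.2106 m/s.
|v| = 4.2106 m/s.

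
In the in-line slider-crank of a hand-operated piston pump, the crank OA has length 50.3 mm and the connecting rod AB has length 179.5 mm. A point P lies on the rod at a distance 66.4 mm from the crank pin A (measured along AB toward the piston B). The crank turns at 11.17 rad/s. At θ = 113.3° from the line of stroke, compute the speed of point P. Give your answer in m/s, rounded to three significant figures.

0.514

ω = 11.17 rad/s.  Crank-pin speed |V_A| = rω = 0.56185 m/s, perpendicular to OA.
Rod angle: sinφ = −(r/L) sinθ ⇒ φ = -14.914°; ω_rod = −rω cosθ/√(L²−r²sin²θ) = +1.2813 rad/s.
V_P = V_A + ω_rod × AP, with AP = 0.0664 m along the rod.
Components: V_Px = −rω sinθ − a·ω_rod·sinφ = -0.49413 m/s;  V_Py = rω cosθ + a·ω_rod·cosφ = -0.14003 m/s.
|V_P| = √(V_Px² + V_Py²) = 0.51359 m/s.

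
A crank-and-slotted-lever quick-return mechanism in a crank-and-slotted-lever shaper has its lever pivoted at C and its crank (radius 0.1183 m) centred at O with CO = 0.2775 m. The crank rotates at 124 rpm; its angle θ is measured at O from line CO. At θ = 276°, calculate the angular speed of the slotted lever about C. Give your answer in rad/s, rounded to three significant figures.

ω = 12.99 rad/s (from 124 rpm).
Crank pin A relative to C: A = (d + r cosθ, r sinθ); lever angle φ = atan2(r sinθ, d + r cosθ).
Differentiating tanφ: φ̇ = rω(d cosθ + r)/(d² + r² + 2dr cosθ).
d² + r² + 2dr cosθ = |CA|² = 0.0978641 m²;  d cosθ + r = +0.14731 m.
|ω_lever| = |0.1183·12.99·+0.14731| / 0.0978641 = 2.3122 rad/s.

2.31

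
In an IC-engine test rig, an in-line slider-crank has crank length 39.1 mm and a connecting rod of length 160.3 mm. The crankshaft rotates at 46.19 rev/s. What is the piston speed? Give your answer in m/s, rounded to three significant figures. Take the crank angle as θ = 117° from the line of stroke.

ω = 2π·46.2 = 290.2 rad/s
For an in-line slider-crank, x = r cosθ + √(L² − r² sin²θ), so v = −rω sinθ·[1 + r cosθ/√(L² − r² sin²θ)].
With r = 0.0391 m, L = 0.1603 m, θ = 117°: √(L² − r² sin²θ) = 0.15647 m.
v = −0.0391·290.2·0.89101·[1 + 0.0391·-0.45399/0.15647] = -8.9637 m/s.
|v| = 8.9637 m/s.

8.96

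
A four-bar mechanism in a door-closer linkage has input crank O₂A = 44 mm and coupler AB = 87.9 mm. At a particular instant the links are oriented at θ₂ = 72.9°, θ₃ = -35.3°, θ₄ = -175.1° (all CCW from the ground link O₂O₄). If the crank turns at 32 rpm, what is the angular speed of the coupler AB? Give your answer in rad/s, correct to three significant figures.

2.41

ω₂ = 3.351 rad/s (from 32 rpm).
Differentiating the loop-closure r₂e^{iθ₂}+r₃e^{iθ₃}=r₁+r₄e^{iθ₄} gives r₂ω₂e^{iθ₂}+r₃ω₃e^{iθ₃}=r₄ω₄e^{iθ₄}.
Eliminating the other unknown: ω₃ = r₂ω₂ sin(θ₄−θ₂) / [r₃ sin(θ₃−θ₄)].
Numerator sine = +0.92718; denominator sine = +0.64546.
Result = 0.044·3.351·(+0.92718) / (0.0879·(+0.64546)) = +2.4096 rad/s; magnitude 2.4096 rad/s.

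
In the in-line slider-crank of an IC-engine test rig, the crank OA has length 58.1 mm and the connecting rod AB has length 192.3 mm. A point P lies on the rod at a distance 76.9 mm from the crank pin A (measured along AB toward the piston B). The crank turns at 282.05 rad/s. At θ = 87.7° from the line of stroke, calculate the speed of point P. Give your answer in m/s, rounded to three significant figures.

ω = 282.1 rad/s.  Crank-pin speed |V_A| = rω = 16.387 m/s, perpendicular to OA.
Rod angle: sinφ = −(r/L) sinθ ⇒ φ = -17.571°; ω_rod = −rω cosθ/√(L²−r²sin²θ) = -3.5873 rad/s.
V_P = V_A + ω_rod × AP, with AP = 0.0769 m along the rod.
Components: V_Px = −rω sinθ − a·ω_rod·sinφ = -16.457 m/s;  V_Py = rω cosθ + a·ω_rod·cosφ = +0.39465 m/s.
|V_P| = √(V_Px² + V_Py²) = 16.462 m/s.

16.5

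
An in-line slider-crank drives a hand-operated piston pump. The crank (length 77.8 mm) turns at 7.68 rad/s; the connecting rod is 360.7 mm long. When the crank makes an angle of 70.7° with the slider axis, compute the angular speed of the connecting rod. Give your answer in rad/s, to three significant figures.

0.559

ω = 7.68 rad/s
The rod makes angle φ with the slider axis where L sinφ = r sinθ; differentiating, L cosφ·φ̇ = r ω cosθ.
L cosφ = √(L² − r² sin²θ) = 0.35315 m.
|ω_rod| = r ω |cosθ| / √(L² − r² sin²θ) = 0.0778·7.68·0.33051/0.35315 = 0.55921 rad/s.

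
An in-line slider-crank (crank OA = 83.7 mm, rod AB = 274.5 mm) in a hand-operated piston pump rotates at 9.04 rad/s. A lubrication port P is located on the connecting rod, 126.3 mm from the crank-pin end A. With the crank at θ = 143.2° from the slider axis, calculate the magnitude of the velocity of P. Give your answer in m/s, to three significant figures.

0.518

ω = 9.04 rad/s.  Crank-pin speed |V_A| = rω = 0.75665 m/s, perpendicular to OA.
Rod angle: sinφ = −(r/L) sinθ ⇒ φ = -10.524°; ω_rod = −rω cosθ/√(L²−r²sin²θ) = +2.2449 rad/s.
V_P = V_A + ω_rod × AP, with AP = 0.1263 m along the rod.
Components: V_Px = −rω sinθ − a·ω_rod·sinφ = -0.40146 m/s;  V_Py = rω cosθ + a·ω_rod·cosφ = -0.3271 m/s.
|V_P| = √(V_Px² + V_Py²) = 0.51785 m/s.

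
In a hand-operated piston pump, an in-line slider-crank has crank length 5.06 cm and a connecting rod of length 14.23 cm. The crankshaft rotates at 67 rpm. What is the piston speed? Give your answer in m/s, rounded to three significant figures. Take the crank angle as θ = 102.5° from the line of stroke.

ω = 2π·67/60 = 7.016 rad/s
For an in-line slider-crank, x = r cosθ + √(L² − r² sin²θ), so v = −rω sinθ·[1 + r cosθ/√(L² − r² sin²θ)].
With r = 0.0506 m, L = 0.1423 m, θ = 102.5°: √(L² − r² sin²θ) = 0.13345 m.
v = −0.0506·7.016·0.97630·[1 + 0.0506·-0.21644/0.13345] = -0.31816 m/s.
|v| = 0.31816 m/s.

0.318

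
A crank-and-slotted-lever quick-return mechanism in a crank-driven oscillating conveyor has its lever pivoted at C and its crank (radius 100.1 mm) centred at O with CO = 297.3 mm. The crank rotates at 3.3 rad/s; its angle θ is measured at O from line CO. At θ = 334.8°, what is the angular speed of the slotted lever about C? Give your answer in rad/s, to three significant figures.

0.801

ω = 3.3 rad/s
Crank pin A relative to C: A = (d + r cosθ, r sinθ); lever angle φ = atan2(r sinθ, d + r cosθ).
Differentiating tanφ: φ̇ = rω(d cosθ + r)/(d² + r² + 2dr cosθ).
d² + r² + 2dr cosθ = |CA|² = 0.152262 m²;  d cosθ + r = +0.36911 m.
|ω_lever| = |0.1001·3.3·+0.36911| / 0.152262 = 0.80077 rad/s.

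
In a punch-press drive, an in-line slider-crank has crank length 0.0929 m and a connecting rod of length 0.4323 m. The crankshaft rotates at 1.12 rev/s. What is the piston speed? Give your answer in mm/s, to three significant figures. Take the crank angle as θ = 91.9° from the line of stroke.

649

ω = 2π·1.12 = 7.037 rad/s
For an in-line slider-crank, x = r cosθ + √(L² − r² sin²θ), so v = −rω sinθ·[1 + r cosθ/√(L² − r² sin²θ)].
With r = 0.0929 m, L = 0.4323 m, θ = 91.9°: √(L² − r² sin²θ) = 0.42221 m.
v = −0.0929·7.037·0.99945·[1 + 0.0929·-0.03316/0.42221] = -0.64863 m/s.
|v| = 0.64863 m/s = 648.63 mm/s.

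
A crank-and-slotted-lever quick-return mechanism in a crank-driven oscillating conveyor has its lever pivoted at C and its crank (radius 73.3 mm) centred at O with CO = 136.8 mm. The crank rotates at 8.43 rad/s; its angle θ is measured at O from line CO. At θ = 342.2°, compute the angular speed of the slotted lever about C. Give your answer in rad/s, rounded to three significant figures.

ω = 8.43 rad/s
Crank pin A relative to C: A = (d + r cosθ, r sinθ); lever angle φ = atan2(r sinθ, d + r cosθ).
Differentiating tanφ: φ̇ = rω(d cosθ + r)/(d² + r² + 2dr cosθ).
d² + r² + 2dr cosθ = |CA|² = 0.043182 m²;  d cosθ + r = +0.20355 m.
|ω_lever| = |0.0733·8.43·+0.20355| / 0.043182 = 2.9127 rad/s.

2.91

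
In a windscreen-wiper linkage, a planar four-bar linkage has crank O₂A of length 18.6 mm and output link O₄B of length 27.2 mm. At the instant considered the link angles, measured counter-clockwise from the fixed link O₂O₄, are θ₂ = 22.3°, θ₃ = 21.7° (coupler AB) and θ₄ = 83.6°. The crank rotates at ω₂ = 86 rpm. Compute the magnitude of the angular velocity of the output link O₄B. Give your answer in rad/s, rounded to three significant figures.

0.0731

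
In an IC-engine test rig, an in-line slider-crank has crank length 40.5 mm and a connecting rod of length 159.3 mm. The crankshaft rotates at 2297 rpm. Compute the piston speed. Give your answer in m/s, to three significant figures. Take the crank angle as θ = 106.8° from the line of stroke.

8.62

ω = 2π·2297/60 = 240.5 rad/s
For an in-line slider-crank, x = r cosθ + √(L² − r² sin²θ), so v = −rω sinθ·[1 + r cosθ/√(L² − r² sin²θ)].
With r = 0.0405 m, L = 0.1593 m, θ = 106.8°: √(L² − r² sin²θ) = 0.15451 m.
v = −0.0405·240.5·0.95732·[1 + 0.0405·-0.28903/0.15451] = -8.6196 m/s.
|v| = 8.6196 m/s.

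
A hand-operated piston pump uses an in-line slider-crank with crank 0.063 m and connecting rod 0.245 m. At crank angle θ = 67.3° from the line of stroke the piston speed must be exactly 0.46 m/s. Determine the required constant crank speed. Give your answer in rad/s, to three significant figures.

7.18

For an in-line slider-crank, |v_piston| = rω|sinθ|·[1 + r cosθ/√(L² − r² sin²θ)].
With r = 0.063 m, L = 0.245 m, θ = 67.3°: the bracketed kinematic factor |dx/dθ| = 0.064057 m.
ω = v/|dx/dθ| = 0.46/0.064057 = 7.1811 rad/s.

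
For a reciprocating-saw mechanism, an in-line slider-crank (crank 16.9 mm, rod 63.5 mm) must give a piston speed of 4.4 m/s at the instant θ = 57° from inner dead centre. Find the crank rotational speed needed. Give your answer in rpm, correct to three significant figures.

2580

For an in-line slider-crank, |v_piston| = rω|sinθ|·[1 + r cosθ/√(L² − r² sin²θ)].
With r = 0.0169 m, L = 0.0635 m, θ = 57°: the bracketed kinematic factor |dx/dθ| = 0.016281 m.
ω = v/|dx/dθ| = 4.4/0.016281 = 270.25 rad/s.
N = 60ω/(2π) = 2580.7 rpm.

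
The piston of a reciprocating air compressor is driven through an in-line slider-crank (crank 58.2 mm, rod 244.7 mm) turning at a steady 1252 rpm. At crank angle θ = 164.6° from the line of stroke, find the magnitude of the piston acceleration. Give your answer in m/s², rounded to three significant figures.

ω = 2π·1252/60 = 131.1 rad/s
x(θ) = r cosθ + √(L² − r² sin²θ); with ω constant, a = ω²·d²x/dθ².
d²x/dθ² = −r cosθ − r²(cos2θ)/√u − r⁴ sin²2θ/(4u^{3/2}),  u = L² − r² sin²θ = 0.0596392 m².
Substituting r = 0.0582 m, L = 0.2447 m, θ = 164.6°: d²x/dθ² = +0.044145 m.
a = ω²·d²x/dθ² = (131.1)²·(+0.044145) = +758.83 m/s²;  |a| = 758.83 m/s².

759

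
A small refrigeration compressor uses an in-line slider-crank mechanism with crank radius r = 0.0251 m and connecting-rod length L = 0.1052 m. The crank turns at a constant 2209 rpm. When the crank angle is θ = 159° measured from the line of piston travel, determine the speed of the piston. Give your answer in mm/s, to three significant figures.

ω = 2π·2209/60 = 231.3 rad/s
For an in-line slider-crank, x = r cosθ + √(L² − r² sin²θ), so v = −rω sinθ·[1 + r cosθ/√(L² − r² sin²θ)].
With r = 0.0251 m, L = 0.1052 m, θ = 159°: √(L² − r² sin²θ) = 0.10481 m.
v = −0.0251·231.3·0.35837·[1 + 0.0251·-0.93358/0.10481] = -1.6156 m/s.
|v| = 1.6156 m/s = 1615.6 mm/s.

1620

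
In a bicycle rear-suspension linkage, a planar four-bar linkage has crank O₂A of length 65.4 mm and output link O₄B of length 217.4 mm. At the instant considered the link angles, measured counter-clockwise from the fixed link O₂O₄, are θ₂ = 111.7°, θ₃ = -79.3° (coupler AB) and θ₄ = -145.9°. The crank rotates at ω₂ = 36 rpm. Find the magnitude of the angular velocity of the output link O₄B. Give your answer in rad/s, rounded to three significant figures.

ω₂ = 3.77 rad/s (from 36 rpm).
Differentiating the loop-closure r₂e^{iθ₂}+r₃e^{iθ₃}=r₁+r₄e^{iθ₄} gives r₂ω₂e^{iθ₂}+r₃ω₃e^{iθ₃}=r₄ω₄e^{iθ₄}.
Eliminating the other unknown: ω₄ = r₂ω₂ sin(θ₂−θ₃) / [r₄ sin(θ₄−θ₃)].
Numerator sine = -0.19081; denominator sine = -0.91775.
Result = 0.0654·3.77·(-0.19081) / (0.2174·(-0.91775)) = +0.23579 rad/s; magnitude 0.23579 rad/s.

0.236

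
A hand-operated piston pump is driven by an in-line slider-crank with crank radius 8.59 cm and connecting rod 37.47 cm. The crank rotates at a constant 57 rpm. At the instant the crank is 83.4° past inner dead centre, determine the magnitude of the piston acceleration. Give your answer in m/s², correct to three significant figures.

0.349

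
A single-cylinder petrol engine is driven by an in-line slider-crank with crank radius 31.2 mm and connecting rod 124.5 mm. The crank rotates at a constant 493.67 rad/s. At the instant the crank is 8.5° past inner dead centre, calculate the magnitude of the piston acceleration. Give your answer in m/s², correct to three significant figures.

9350

ω = 493.7 rad/s
x(θ) = r cosθ + √(L² − r² sin²θ); with ω constant, a = ω²·d²x/dθ².
d²x/dθ² = −r cosθ − r²(cos2θ)/√u − r⁴ sin²2θ/(4u^{3/2}),  u = L² − r² sin²θ = 0.015479 m².
Substituting r = 0.0312 m, L = 0.1245 m, θ = 8.5°: d²x/dθ² = -0.03835 m.
a = ω²·d²x/dθ² = (493.7)²·(-0.03835) = -9346.3 m/s²;  |a| = 9346.3 m/s².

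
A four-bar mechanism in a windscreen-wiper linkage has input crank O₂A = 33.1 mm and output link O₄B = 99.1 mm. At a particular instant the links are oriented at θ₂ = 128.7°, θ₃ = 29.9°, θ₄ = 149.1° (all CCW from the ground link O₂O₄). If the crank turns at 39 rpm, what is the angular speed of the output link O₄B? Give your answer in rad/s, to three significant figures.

1.54

ω₂ = 4.084 rad/s (from 39 rpm).
Differentiating the loop-closure r₂e^{iθ₂}+r₃e^{iθ₃}=r₁+r₄e^{iθ₄} gives r₂ω₂e^{iθ₂}+r₃ω₃e^{iθ₃}=r₄ω₄e^{iθ₄}.
Eliminating the other unknown: ω₄ = r₂ω₂ sin(θ₂−θ₃) / [r₄ sin(θ₄−θ₃)].
Numerator sine = +0.98823; denominator sine = +0.87292.
Result = 0.0331·4.084·(+0.98823) / (0.0991·(+0.87292)) = +1.5443 rad/s; magnitude 1.5443 rad/s.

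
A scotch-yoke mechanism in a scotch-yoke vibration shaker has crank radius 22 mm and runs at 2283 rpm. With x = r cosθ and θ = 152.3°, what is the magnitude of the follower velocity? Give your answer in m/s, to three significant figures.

ω = 239.1 rad/s (from 2283 rpm).
x = r cosθ ⇒ ẋ = −rω sinθ.
|v| = rω|sinθ| = 0.022·239.1·|sin 152.3°| = 2.4449 m/s.

2.44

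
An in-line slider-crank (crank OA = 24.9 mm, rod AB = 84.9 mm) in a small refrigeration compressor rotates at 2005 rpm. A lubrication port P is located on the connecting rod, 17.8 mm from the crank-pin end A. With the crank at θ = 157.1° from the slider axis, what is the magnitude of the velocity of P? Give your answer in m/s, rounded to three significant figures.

ω = 210 rad/s.  Crank-pin speed |V_A| = rω = 5.2281 m/s, perpendicular to OA.
Rod angle: sinφ = −(r/L) sinθ ⇒ φ = -6.553°; ω_rod = −rω cosθ/√(L²−r²sin²θ) = +57.099 rad/s.
V_P = V_A + ω_rod × AP, with AP = 0.0178 m along the rod.
Components: V_Px = −rω sinθ − a·ω_rod·sinφ = -1.9184 m/s;  V_Py = rω cosθ + a·ω_rod·cosφ = -3.8063 m/s.
|V_P| = √(V_Px² + V_Py²) = 4.2624 m/s.

4.26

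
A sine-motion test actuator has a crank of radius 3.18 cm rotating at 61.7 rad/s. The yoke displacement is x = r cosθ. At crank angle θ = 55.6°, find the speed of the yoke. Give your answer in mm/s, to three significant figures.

ω = 61.7 rad/s
x = r cosθ ⇒ ẋ = −rω sinθ.
|v| = rω|sinθ| = 0.0318·61.7·|sin 55.6°| = 1.6189 m/s = 1618.9 mm/s.

1620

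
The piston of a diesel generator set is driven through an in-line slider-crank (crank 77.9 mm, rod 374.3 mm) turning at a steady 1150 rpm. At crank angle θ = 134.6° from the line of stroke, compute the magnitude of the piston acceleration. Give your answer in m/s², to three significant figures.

794

ω = 2π·1150/60 = 120.4 rad/s
x(θ) = r cosθ + √(L² − r² sin²θ); with ω constant, a = ω²·d²x/dθ².
d²x/dθ² = −r cosθ − r²(cos2θ)/√u − r⁴ sin²2θ/(4u^{3/2}),  u = L² − r² sin²θ = 0.137024 m².
Substituting r = 0.0779 m, L = 0.3743 m, θ = 134.6°: d²x/dθ² = +0.054745 m.
a = ω²·d²x/dθ² = (120.4)²·(+0.054745) = +793.96 m/s²;  |a| = 793.96 m/s².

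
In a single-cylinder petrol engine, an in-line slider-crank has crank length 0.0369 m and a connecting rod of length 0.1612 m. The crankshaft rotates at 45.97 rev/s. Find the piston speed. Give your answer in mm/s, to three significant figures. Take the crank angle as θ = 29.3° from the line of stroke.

6260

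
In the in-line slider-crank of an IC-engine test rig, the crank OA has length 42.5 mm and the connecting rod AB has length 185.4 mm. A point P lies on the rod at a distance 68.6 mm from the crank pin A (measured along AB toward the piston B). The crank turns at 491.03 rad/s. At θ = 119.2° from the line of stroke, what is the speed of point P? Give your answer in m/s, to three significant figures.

ω = 491 rad/s.  Crank-pin speed |V_A| = rω = 20.869 m/s, perpendicular to OA.
Rod angle: sinφ = −(r/L) sinθ ⇒ φ = -11.543°; ω_rod = −rω cosθ/√(L²−r²sin²θ) = +56.047 rad/s.
V_P = V_A + ω_rod × AP, with AP = 0.0686 m along the rod.
Components: V_Px = −rω sinθ − a·ω_rod·sinφ = -17.447 m/s;  V_Py = rω cosθ + a·ω_rod·cosφ = -6.4139 m/s.
|V_P| = √(V_Px² + V_Py²) = 18.589 m/s.

18.6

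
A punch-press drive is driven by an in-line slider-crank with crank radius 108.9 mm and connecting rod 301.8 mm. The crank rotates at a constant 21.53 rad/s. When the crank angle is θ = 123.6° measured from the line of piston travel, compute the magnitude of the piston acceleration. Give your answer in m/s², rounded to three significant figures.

ω = 21.53 rad/s
x(θ) = r cosθ + √(L² − r² sin²θ); with ω constant, a = ω²·d²x/dθ².
d²x/dθ² = −r cosθ − r²(cos2θ)/√u − r⁴ sin²2θ/(4u^{3/2}),  u = L² − r² sin²θ = 0.0828558 m².
Substituting r = 0.1089 m, L = 0.3018 m, θ = 123.6°: d²x/dθ² = +0.074977 m.
a = ω²·d²x/dθ² = (21.53)²·(+0.074977) = +34.755 m/s²;  |a| = 34.755 m/s².

34.8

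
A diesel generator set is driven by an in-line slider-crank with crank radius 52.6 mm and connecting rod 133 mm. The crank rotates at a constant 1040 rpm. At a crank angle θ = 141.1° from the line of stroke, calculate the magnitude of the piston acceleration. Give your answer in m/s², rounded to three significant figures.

ω = 2π·1040/60 = 108.9 rad/s
x(θ) = r cosθ + √(L² − r² sin²θ); with ω constant, a = ω²·d²x/dθ².
d²x/dθ² = −r cosθ − r²(cos2θ)/√u − r⁴ sin²2θ/(4u^{3/2}),  u = L² − r² sin²θ = 0.016598 m².
Substituting r = 0.0526 m, L = 0.133 m, θ = 141.1°: d²x/dθ² = +0.035542 m.
a = ω²·d²x/dθ² = (108.9)²·(+0.035542) = +421.57 m/s²;  |a| = 421.57 m/s².

422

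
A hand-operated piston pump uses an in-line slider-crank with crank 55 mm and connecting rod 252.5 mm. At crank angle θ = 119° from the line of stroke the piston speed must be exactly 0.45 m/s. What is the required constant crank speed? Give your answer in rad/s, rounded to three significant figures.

10.5

For an in-line slider-crank, |v_piston| = rω|sinθ|·[1 + r cosθ/√(L² − r² sin²θ)].
With r = 0.055 m, L = 0.2525 m, θ = 119°: the bracketed kinematic factor |dx/dθ| = 0.042929 m.
ω = v/|dx/dθ| = 0.45/0.042929 = 10.482 rad/s.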